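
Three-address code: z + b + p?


Break into single-operator statements:
t1 = z + b
t2 = t1 + p


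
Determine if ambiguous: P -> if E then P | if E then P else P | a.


dangling else: 'if E then if E then a else a' parses two ways
Ambiguous


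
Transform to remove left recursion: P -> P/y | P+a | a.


Left-recursive alternatives: P/y, P+a; non-recursive: a
Introduce P': P -> aP', P' -> /yP' | +aP' | ε


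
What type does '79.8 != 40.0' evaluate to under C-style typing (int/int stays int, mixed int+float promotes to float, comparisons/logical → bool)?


Operand types: float != float
Rule: comparison yields bool
Result type: bool


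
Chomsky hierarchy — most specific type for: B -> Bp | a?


Left-linear: every RHS is a terminal or one nonterminal followed by a terminal
Classification: Type 3 (Regular)


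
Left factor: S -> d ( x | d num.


Common prefix: 'd'
Factored: S -> d S', S' -> ( x | num


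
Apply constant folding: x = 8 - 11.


8 - 11 = -3 at compile time
Optimized: x = -3


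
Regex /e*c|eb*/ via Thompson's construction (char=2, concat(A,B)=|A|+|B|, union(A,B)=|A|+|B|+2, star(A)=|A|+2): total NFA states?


Syntax tree has 4 char leaf(s), 1 union(s), 2 star(s)
chars contribute 4×2 = 8; each union adds +2; each star adds +2
Total: 8 + 2 + 4 = 14 states


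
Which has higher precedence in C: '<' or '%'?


'%' is multiplicative (level 10); '<' is relational (level 7)
Higher level binds tighter
'%' has higher precedence than '<'


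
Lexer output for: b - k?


Scan left to right, longest-match per lexeme
Tokens: ID(b), OP(-), ID(k)


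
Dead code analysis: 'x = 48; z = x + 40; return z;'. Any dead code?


x is read by z's definition; z is returned
No dead code


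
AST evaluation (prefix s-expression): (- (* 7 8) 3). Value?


Evaluate inner: (* 7 8) = 56
Evaluate root: (- 56 3) = 53
Result: 53


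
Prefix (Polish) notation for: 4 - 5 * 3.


'*' binds tighter: tree is (- 4 (* 5 3))
Prefix: - 4 * 5 3


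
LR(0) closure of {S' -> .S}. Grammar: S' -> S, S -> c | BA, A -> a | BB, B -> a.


Start: S' -> .S
For each item with dot before a nonterminal B, add B -> .γ for every B-production
Closure: [S' -> .S, S -> .c, S -> .BA, B -> .a]


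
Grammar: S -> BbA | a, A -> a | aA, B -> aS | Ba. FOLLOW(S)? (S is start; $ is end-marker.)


$ ∈ FOLLOW(S). For each A -> αBβ: add FIRST(β)\{ε} to FOLLOW(B); if β nullable, add FOLLOW(A).
FOLLOW(S) = {$, a, b}


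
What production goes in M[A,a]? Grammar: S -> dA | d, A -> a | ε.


For [A, a]: 'a' ∈ FIRST(a)
Entry: A -> a


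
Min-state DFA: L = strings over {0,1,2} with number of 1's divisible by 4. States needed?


Track (count of 1) mod 4: states 0..3, accept at 0
Minimal DFA: 4 states


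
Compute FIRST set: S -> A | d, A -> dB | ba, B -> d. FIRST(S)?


Per alternative of S: FIRST(A) = {b, d}; FIRST(d) = {d}
FIRST(S) = {b, d}


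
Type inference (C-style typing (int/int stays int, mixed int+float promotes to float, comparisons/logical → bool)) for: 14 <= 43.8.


Operand types: int <= float
Rule: comparison yields bool
Result type: bool


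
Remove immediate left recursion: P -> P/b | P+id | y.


Left-recursive alternatives: P/b, P+id; non-recursive: y
Introduce P': P -> yP', P' -> /bP' | +idP' | ε


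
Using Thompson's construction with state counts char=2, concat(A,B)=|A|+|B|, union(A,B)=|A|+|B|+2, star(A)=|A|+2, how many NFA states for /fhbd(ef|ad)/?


Syntax tree has 8 char leaf(s), 1 union(s), 0 star(s)
chars contribute 8×2 = 16; each union adds +2; each star adds +2
Total: 16 + 2 + 0 = 18 states


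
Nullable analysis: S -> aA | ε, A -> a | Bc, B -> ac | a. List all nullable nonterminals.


A nonterminal is nullable iff some alternative derives ε (directly, or every symbol in it is nullable)
Nullable: {S}


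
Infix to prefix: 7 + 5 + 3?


left-to-right (same/higher precedence on left): tree is (+ (+ 7 5) 3)
Prefix: + + 7 5 3


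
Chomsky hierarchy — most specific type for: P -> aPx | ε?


Single nonterminal LHS, but a^n x^n is not regular
Classification: Type 2 (Context-Free)


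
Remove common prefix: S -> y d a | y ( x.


Common prefix: 'y'
Factored: S -> y S', S' -> d a | ( x


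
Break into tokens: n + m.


Scan left to right, longest-match per lexeme
Tokens: ID(n), OP(+), ID(m)


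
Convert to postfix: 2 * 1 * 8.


Left to right (same or higher precedence on left)
Postfix: 2 1 * 8 *


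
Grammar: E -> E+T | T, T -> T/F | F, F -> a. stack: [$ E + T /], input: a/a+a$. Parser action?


no handle; shift 'a'
Action: shift


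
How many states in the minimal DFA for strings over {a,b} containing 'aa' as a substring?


KMP-style automaton: 2 progress states + 1 absorbing accept = 3
Minimal DFA: 3 states


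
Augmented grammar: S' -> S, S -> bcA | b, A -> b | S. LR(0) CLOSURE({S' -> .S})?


Start: S' -> .S
For each item with dot before a nonterminal B, add B -> .γ for every B-production
Closure: [S' -> .S, S -> .bcA, S -> .b]


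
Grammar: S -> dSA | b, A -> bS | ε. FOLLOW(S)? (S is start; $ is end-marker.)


$ ∈ FOLLOW(S). For each A -> αBβ: add FIRST(β)\{ε} to FOLLOW(B); if β nullable, add FOLLOW(A).
FOLLOW(S) = {$, b}


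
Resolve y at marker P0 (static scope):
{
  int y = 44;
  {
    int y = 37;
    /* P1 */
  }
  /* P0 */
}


y declared in the same block as P0
y = 44


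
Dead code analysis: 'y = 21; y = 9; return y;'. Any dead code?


first assignment to y is overwritten before any read
Dead: 'y = 21'


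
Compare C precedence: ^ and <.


'<' is relational (level 7); '^' is bitwise XOR (level 4)
Higher level binds tighter
'<' has higher precedence than '^'


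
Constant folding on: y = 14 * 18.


14 * 18 = 252 at compile time
Optimized: y = 252


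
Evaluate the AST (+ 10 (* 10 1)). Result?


Evaluate inner: (* 10 1) = 10
Evaluate root: (+ 10 10) = 20
Result: 20


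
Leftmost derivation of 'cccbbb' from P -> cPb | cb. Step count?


Derivation: P => cPb => ccPbb => cccbbb
Steps: 3


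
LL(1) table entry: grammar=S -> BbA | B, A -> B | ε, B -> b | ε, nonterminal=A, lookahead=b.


For [A, b]: 'b' ∈ FIRST(B)
Entry: A -> B


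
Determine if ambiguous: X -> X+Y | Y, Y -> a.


precedence layered via separate nonterminal Y: deterministic
Unambiguous


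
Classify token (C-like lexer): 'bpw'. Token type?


Pattern: letter/underscore followed by alphanumerics, not a keyword
Type: IDENTIFIER


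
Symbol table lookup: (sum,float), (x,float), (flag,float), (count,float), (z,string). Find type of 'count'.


Lookup 'count' → type float


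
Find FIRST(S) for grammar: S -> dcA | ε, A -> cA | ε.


Per alternative of S: FIRST(dcA) = {d}; FIRST(ε) = {ε}
FIRST(S) = {d, ε}


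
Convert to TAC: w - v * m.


Break into single-operator statements:
t1 = v * m
t2 = w - t1


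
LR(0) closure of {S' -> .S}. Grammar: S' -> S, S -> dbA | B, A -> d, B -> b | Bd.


Start: S' -> .S
For each item with dot before a nonterminal B, add B -> .γ for every B-production
Closure: [S' -> .S, S -> .dbA, S -> .B, B -> .b, B -> .Bd]


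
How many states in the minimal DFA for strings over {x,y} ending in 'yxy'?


Track the longest suffix of input matching a prefix of 'yxy': 4 classes (prefixes of length 0..3)
Minimal DFA: 4 states


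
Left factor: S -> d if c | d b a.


Common prefix: 'd'
Factored: S -> d S', S' -> if c | b a


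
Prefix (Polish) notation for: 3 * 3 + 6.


left-to-right (same/higher precedence on left): tree is (+ (* 3 3) 6)
Prefix: + * 3 3 6


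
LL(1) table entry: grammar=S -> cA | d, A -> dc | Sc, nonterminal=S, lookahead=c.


For [S, c]: 'c' ∈ FIRST(cA)
Entry: S -> cA


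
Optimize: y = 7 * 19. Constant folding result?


7 * 19 = 133 at compile time
Optimized: y = 133


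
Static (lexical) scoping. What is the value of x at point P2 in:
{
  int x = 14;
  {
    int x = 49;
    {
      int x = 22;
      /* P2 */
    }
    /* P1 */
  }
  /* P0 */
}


x declared in the same block as P2
x = 22


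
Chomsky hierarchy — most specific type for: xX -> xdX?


LHS has context (more than one symbol) and |LHS| ≤ |RHS|
Classification: Type 1 (Context-Sensitive)


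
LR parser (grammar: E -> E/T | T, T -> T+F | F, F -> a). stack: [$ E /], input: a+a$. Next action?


no handle ('E/' is not any RHS); shift 'a'
Action: shift


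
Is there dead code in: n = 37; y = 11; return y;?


n is assigned but never read
Dead: 'n = 37'


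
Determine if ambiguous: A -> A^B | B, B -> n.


precedence layered via separate nonterminal B: deterministic
Unambiguous


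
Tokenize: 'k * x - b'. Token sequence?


Scan left to right, longest-match per lexeme
Tokens: ID(k), OP(*), ID(x), OP(-), ID(b)


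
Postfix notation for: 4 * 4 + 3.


Left to right (same or higher precedence on left)
Postfix: 4 4 * 3 +


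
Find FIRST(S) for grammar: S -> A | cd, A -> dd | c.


Per alternative of S: FIRST(A) = {c, d}; FIRST(cd) = {c}
FIRST(S) = {c, d}


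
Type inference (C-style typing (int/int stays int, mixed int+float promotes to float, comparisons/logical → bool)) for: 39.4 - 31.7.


Operand types: float - float
Rule: mixed int/float promotes to float; int/int stays int
Result type: float


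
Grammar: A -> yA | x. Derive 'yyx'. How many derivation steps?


Derivation: A => yA => yyA => yyx
Steps: 3


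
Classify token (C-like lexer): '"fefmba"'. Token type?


Pattern: double-quoted sequence
Type: STRING_LITERAL


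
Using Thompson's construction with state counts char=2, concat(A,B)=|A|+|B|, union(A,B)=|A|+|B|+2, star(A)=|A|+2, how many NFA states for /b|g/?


Syntax tree has 2 char leaf(s), 1 union(s), 0 star(s)
chars contribute 2×2 = 4; each union adds +2; each star adds +2
Total: 4 + 2 + 0 = 6 states


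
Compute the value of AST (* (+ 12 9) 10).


Evaluate inner: (+ 12 9) = 21
Evaluate root: (* 21 10) = 210
Result: 210


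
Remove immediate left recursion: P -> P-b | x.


Left-recursive alternatives: P-b; non-recursive: x
Introduce P': P -> xP', P' -> -bP' | ε


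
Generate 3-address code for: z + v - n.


Break into single-operator statements:
t1 = z + v
t2 = t1 - n


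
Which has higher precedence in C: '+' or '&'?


'+' is additive (level 9); '&' is bitwise AND (level 5)
Higher level binds tighter
'+' has higher precedence than '&'


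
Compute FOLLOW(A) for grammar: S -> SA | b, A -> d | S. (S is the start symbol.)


$ ∈ FOLLOW(S). For each A -> αBβ: add FIRST(β)\{ε} to FOLLOW(B); if β nullable, add FOLLOW(A).
FOLLOW(A) = {$, b, d}


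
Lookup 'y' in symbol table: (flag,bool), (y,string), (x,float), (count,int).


Lookup 'y' → type string


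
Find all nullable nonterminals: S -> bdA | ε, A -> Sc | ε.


A nonterminal is nullable iff some alternative derives ε (directly, or every symbol in it is nullable)
Nullable: {A, S}


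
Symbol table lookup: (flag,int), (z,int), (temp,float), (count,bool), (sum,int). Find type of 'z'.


Lookup 'z' → type int


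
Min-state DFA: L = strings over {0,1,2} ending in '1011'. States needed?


Track the longest suffix of input matching a prefix of '1011': 5 classes (prefixes of length 0..4)
Minimal DFA: 5 states


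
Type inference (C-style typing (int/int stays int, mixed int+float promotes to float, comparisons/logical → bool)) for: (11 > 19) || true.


Operand types: bool || bool
Rule: logical operators take bool operands and yield bool
Result type: bool


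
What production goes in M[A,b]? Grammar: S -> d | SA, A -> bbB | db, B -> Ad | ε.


For [A, b]: 'b' ∈ FIRST(bbB)
Entry: A -> bbB


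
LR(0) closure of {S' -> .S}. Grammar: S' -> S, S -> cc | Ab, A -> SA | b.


Start: S' -> .S
For each item with dot before a nonterminal B, add B -> .γ for every B-production
Closure: [S' -> .S, S -> .cc, S -> .Ab, A -> .SA, A -> .b]


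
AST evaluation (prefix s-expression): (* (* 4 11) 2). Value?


Evaluate inner: (* 4 11) = 44
Evaluate root: (* 44 2) = 88
Result: 88


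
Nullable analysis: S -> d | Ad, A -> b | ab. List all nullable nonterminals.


A nonterminal is nullable iff some alternative derives ε (directly, or every symbol in it is nullable)
Nullable: {}


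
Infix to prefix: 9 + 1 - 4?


left-to-right (same/higher precedence on left): tree is (- (+ 9 1) 4)
Prefix: - + 9 1 4


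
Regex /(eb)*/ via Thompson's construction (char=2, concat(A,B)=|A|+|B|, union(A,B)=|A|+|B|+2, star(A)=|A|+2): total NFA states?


Syntax tree has 2 char leaf(s), 0 union(s), 1 star(s)
chars contribute 2×2 = 4; each union adds +2; each star adds +2
Total: 4 + 0 + 2 = 6 states


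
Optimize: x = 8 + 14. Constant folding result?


8 + 14 = 22 at compile time
Optimized: x = 22


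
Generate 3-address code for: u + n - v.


Break into single-operator statements:
t1 = u + n
t2 = t1 - v


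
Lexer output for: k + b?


Scan left to right, longest-match per lexeme
Tokens: ID(k), OP(+), ID(b)


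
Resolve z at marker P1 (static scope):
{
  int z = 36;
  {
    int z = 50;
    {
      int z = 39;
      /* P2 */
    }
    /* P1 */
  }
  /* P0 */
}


z declared in the same block as P1
z = 50


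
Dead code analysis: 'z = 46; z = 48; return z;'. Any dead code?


first assignment to z is overwritten before any read
Dead: 'z = 46'


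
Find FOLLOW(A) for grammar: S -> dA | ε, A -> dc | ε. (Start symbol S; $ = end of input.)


$ ∈ FOLLOW(S). For each A -> αBβ: add FIRST(β)\{ε} to FOLLOW(B); if β nullable, add FOLLOW(A).
FOLLOW(A) = {$}


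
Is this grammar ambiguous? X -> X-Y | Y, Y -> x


precedence layered via separate nonterminal Y: deterministic
Unambiguous


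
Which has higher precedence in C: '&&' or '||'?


'&&' is logical AND (level 2); '||' is logical OR (level 1)
Higher level binds tighter
'&&' has higher precedence than '||'


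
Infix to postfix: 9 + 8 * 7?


* has higher precedence, evaluate 8*7 first
Postfix: 9 8 7 * +


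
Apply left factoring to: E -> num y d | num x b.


Common prefix: 'num'
Factored: E -> num E', E' -> y d | x b


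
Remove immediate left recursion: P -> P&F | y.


Left-recursive alternatives: P&F; non-recursive: y
Introduce P': P -> yP', P' -> &FP' | ε


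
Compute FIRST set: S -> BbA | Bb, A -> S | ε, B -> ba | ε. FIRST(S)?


Per alternative of S: FIRST(BbA) = {b}; FIRST(Bb) = {b}
FIRST(S) = {b}


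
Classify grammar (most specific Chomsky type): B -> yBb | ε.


Single nonterminal LHS, but y^n b^n is not regular
Classification: Type 2 (Context-Free)


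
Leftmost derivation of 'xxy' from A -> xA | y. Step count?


Derivation: A => xA => xxA => xxy
Steps: 3


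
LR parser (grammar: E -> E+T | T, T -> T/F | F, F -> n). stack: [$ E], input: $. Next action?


start symbol E on stack, input exhausted
Action: accept


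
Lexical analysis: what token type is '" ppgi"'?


Pattern: double-quoted sequence
Type: STRING_LITERAL


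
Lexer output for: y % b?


Scan left to right, longest-match per lexeme
Tokens: ID(y), OP(%), ID(b)


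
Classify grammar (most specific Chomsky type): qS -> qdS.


LHS has context (more than one symbol) and |LHS| ≤ |RHS|
Classification: Type 1 (Context-Sensitive)


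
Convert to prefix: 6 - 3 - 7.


left-to-right (same/higher precedence on left): tree is (- (- 6 3) 7)
Prefix: - - 6 3 7


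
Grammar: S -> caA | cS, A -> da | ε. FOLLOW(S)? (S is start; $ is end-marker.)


$ ∈ FOLLOW(S). For each A -> αBβ: add FIRST(β)\{ε} to FOLLOW(B); if β nullable, add FOLLOW(A).
FOLLOW(S) = {$}


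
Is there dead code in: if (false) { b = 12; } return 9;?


condition is constant false, so the whole block is unreachable
Dead: 'if (false) { b = 12; }'


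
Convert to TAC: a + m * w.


Break into single-operator statements:
t1 = m * w
t2 = a + t1


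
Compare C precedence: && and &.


'&' is bitwise AND (level 5); '&&' is logical AND (level 2)
Higher level binds tighter
'&' has higher precedence than '&&'


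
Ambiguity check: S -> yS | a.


right-linear, alternatives start with distinct terminals 'y' vs 'a': unique leftmost derivation
Unambiguous


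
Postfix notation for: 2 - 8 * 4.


* has higher precedence, evaluate 8*4 first
Postfix: 2 8 4 * -


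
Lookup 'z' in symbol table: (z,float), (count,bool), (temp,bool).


Lookup 'z' → type float


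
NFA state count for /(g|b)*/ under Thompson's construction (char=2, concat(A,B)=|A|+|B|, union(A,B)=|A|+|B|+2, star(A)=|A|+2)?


Syntax tree has 2 char leaf(s), 1 union(s), 1 star(s)
chars contribute 2×2 = 4; each union adds +2; each star adds +2
Total: 4 + 2 + 2 = 8 states


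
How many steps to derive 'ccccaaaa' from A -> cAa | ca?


Derivation: A => cAa => ccAaa => cccAaaa => ccccaaaa
Steps: 4


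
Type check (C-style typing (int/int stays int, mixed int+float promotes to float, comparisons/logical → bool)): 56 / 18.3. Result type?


Operand types: int / float
Rule: mixed int/float promotes to float; int/int stays int
Result type: float


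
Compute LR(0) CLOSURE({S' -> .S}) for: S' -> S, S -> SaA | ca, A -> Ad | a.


Start: S' -> .S
For each item with dot before a nonterminal B, add B -> .γ for every B-production
Closure: [S' -> .S, S -> .SaA, S -> .ca]


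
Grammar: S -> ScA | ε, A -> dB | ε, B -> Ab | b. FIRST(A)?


Per alternative of A: FIRST(dB) = {d}; FIRST(ε) = {ε}
FIRST(A) = {d, ε}


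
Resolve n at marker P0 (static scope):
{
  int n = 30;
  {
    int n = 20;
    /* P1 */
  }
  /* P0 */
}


n declared in the same block as P0
n = 30


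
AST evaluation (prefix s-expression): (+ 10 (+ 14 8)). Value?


Evaluate inner: (+ 14 8) = 22
Evaluate root: (+ 10 22) = 32
Result: 32


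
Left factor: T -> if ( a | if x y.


Common prefix: 'if'
Factored: T -> if T', T' -> ( a | x y


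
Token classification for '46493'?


Pattern: digits only
Type: INTEGER_LITERAL


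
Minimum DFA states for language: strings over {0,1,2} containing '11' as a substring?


KMP-style automaton: 2 progress states + 1 absorbing accept = 3
Minimal DFA: 3 states


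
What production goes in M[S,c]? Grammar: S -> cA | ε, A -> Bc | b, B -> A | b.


For [S, c]: 'c' ∈ FIRST(cA)
Entry: S -> cA


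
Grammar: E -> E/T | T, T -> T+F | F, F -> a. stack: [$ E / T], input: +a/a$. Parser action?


'+' can extend T; shift to build T -> T+F
Action: shift


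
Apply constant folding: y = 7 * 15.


7 * 15 = 105 at compile time
Optimized: y = 105


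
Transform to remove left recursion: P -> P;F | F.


Left-recursive alternatives: P;F; non-recursive: F
Introduce P': P -> FP', P' -> ;FP' | ε


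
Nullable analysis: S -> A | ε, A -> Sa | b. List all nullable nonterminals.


A nonterminal is nullable iff some alternative derives ε (directly, or every symbol in it is nullable)
Nullable: {S}


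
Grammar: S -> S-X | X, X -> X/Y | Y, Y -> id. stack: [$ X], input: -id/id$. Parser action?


lookahead ∉ {/} so X won't extend; reduce S -> X
Action: reduce (S -> X)


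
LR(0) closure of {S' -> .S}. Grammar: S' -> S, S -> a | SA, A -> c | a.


Start: S' -> .S
For each item with dot before a nonterminal B, add B -> .γ for every B-production
Closure: [S' -> .S, S -> .a, S -> .SA]


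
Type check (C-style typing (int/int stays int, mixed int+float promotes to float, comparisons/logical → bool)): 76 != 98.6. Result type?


Operand types: int != float
Rule: comparison yields bool
Result type: bool


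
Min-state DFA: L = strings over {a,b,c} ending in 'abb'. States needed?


Track the longest suffix of input matching a prefix of 'abb': 4 classes (prefixes of length 0..3)
Minimal DFA: 4 states


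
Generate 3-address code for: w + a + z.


Break into single-operator statements:
t1 = w + a
t2 = t1 + z


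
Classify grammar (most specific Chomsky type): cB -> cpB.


LHS has context (more than one symbol) and |LHS| ≤ |RHS|
Classification: Type 1 (Context-Sensitive)


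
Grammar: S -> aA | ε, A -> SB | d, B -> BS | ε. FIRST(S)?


Per alternative of S: FIRST(aA) = {a}; FIRST(ε) = {ε}
FIRST(S) = {a, ε}


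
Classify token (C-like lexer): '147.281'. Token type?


Pattern: digits with a decimal point
Type: FLOAT_LITERAL


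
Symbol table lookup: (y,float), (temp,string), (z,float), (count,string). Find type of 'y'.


Lookup 'y' → type float


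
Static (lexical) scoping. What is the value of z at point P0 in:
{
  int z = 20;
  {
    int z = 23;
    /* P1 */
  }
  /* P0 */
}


z declared in the same block as P0
z = 20


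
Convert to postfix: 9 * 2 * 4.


Left to right (same or higher precedence on left)
Postfix: 9 2 * 4 *


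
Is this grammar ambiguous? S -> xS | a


right-linear, alternatives start with distinct terminals 'x' vs 'a': unique leftmost derivation
Unambiguous


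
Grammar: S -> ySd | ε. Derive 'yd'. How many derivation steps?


Derivation: S => ySd => yd
Steps: 2


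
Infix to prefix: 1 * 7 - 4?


left-to-right (same/higher precedence on left): tree is (- (* 1 7) 4)
Prefix: - * 1 7 4


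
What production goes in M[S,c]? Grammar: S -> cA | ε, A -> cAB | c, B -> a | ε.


For [S, c]: 'c' ∈ FIRST(cA)
Entry: S -> cA


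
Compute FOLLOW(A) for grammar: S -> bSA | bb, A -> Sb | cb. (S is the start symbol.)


$ ∈ FOLLOW(S). For each A -> αBβ: add FIRST(β)\{ε} to FOLLOW(B); if β nullable, add FOLLOW(A).
FOLLOW(A) = {$, b, c}


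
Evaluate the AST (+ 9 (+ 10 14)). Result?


Evaluate inner: (+ 10 14) = 24
Evaluate root: (+ 9 24) = 33
Result: 33


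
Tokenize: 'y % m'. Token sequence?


Scan left to right, longest-match per lexeme
Tokens: ID(y), OP(%), ID(m)


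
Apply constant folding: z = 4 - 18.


4 - 18 = -14 at compile time
Optimized: z = -14


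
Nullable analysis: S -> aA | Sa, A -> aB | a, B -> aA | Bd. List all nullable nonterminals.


A nonterminal is nullable iff some alternative derives ε (directly, or every symbol in it is nullable)
Nullable: {}


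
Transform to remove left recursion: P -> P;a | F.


Left-recursive alternatives: P;a; non-recursive: F
Introduce P': P -> FP', P' -> ;aP' | ε


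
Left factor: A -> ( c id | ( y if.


Common prefix: '('
Factored: A -> ( A', A' -> c id | y if


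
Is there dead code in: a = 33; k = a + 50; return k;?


a is read by k's definition; k is returned
No dead code


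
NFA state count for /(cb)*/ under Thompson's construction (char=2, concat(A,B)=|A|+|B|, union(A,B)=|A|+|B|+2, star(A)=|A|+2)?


Syntax tree has 2 char leaf(s), 0 union(s), 1 star(s)
chars contribute 2×2 = 4; each union adds +2; each star adds +2
Total: 4 + 0 + 2 = 6 states


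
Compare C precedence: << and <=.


'<<' is shift (level 8); '<=' is relational (level 7)
Higher level binds tighter
'<<' has higher precedence than '<='


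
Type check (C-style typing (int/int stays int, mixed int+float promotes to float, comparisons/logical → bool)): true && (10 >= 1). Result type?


Operand types: bool && bool
Rule: logical operators take bool operands and yield bool
Result type: bool


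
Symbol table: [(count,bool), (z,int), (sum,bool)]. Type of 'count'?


Lookup 'count' → type bool


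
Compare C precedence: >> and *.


'*' is multiplicative (level 10); '>>' is shift (level 8)
Higher level binds tighter
'*' has higher precedence than '>>'


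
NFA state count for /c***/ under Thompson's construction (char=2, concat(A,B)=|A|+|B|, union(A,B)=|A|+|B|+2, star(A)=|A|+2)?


Syntax tree has 1 char leaf(s), 0 union(s), 3 star(s)
chars contribute 1×2 = 2; each union adds +2; each star adds +2
Total: 2 + 0 + 6 = 8 states


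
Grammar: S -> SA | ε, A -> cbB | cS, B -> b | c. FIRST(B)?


Per alternative of B: FIRST(b) = {b}; FIRST(c) = {c}
FIRST(B) = {b, c}


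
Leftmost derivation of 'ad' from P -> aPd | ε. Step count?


Derivation: P => aPd => ad
Steps: 2


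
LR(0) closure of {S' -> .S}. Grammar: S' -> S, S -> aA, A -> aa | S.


Start: S' -> .S
For each item with dot before a nonterminal B, add B -> .γ for every B-production
Closure: [S' -> .S, S -> .aA]


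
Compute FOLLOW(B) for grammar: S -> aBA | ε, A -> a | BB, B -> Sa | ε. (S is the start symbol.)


$ ∈ FOLLOW(S). For each A -> αBβ: add FIRST(β)\{ε} to FOLLOW(B); if β nullable, add FOLLOW(A).
FOLLOW(B) = {$, a}


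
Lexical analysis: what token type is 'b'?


Pattern: letter/underscore followed by alphanumerics, not a keyword
Type: IDENTIFIER


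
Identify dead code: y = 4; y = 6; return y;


first assignment to y is overwritten before any read
Dead: 'y = 4'


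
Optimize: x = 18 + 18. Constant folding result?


18 + 18 = 36 at compile time
Optimized: x = 36


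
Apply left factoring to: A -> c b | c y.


Common prefix: 'c'
Factored: A -> c A', A' -> b | y


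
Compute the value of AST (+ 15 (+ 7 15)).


Evaluate inner: (+ 7 15) = 22
Evaluate root: (+ 15 22) = 37
Result: 37


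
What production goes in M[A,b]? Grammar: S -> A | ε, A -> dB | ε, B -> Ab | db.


For [A, b]: ε is nullable and 'b' ∈ FOLLOW(A)
Entry: A -> ε


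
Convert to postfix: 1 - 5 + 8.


Left to right (same or higher precedence on left)
Postfix: 1 5 - 8 +


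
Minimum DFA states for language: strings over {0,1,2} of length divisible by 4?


Track length mod 4: states 0..3, accept at 0
Minimal DFA: 4 states


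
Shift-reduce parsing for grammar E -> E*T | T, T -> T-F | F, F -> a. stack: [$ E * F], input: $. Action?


'F' (not preceded by T-) is the handle for T -> F
Action: reduce (T -> F)


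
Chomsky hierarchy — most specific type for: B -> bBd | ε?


Single nonterminal LHS, but b^n d^n is not regular
Classification: Type 2 (Context-Free)


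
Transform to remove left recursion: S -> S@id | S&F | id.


Left-recursive alternatives: S@id, S&F; non-recursive: id
Introduce S': S -> idS', S' -> @idS' | &FS' | ε


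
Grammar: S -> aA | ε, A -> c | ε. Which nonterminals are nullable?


A nonterminal is nullable iff some alternative derives ε (directly, or every symbol in it is nullable)
Nullable: {A, S}


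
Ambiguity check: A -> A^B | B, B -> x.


precedence layered via separate nonterminal B: deterministic
Unambiguous


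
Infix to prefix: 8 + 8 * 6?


'*' binds tighter: tree is (+ 8 (* 8 6))
Prefix: + 8 * 8 6


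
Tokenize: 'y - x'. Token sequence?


Scan left to right, longest-match per lexeme
Tokens: ID(y), OP(-), ID(x)


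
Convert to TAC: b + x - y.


Break into single-operator statements:
t1 = b + x
t2 = t1 - y


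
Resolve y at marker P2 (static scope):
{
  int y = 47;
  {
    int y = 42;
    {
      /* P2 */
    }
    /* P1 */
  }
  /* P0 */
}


P2's block does not declare y; resolves to the enclosing declaration at depth 1
y = 42


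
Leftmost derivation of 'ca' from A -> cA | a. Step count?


Derivation: A => cA => ca
Steps: 2


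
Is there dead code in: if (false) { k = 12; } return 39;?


condition is constant false, so the whole block is unreachable
Dead: 'if (false) { k = 12; }'


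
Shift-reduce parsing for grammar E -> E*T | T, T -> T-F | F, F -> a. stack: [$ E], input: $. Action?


start symbol E on stack, input exhausted
Action: accept


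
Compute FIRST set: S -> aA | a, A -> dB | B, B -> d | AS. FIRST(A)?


Per alternative of A: FIRST(dB) = {d}; FIRST(B) = {d}
FIRST(A) = {d}


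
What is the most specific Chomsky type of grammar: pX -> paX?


LHS has context (more than one symbol) and |LHS| ≤ |RHS|
Classification: Type 1 (Context-Sensitive)


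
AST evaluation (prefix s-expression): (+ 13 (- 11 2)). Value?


Evaluate inner: (- 11 2) = 9
Evaluate root: (+ 13 9) = 22
Result: 22


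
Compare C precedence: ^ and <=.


'<=' is relational (level 7); '^' is bitwise XOR (level 4)
Higher level binds tighter
'<=' has higher precedence than '^'


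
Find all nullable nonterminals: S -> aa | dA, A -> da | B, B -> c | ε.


A nonterminal is nullable iff some alternative derives ε (directly, or every symbol in it is nullable)
Nullable: {A, B}


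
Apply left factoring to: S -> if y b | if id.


Common prefix: 'if'
Factored: S -> if S', S' -> y b | id


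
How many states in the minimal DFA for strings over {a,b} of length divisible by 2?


Track length mod 2: states 0..1, accept at 0
Minimal DFA: 2 states


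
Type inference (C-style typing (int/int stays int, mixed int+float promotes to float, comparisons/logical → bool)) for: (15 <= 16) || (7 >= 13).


Operand types: bool || bool
Rule: logical operators take bool operands and yield bool
Result type: bool


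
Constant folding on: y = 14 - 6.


14 - 6 = 8 at compile time
Optimized: y = 8


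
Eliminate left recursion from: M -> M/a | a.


Left-recursive alternatives: M/a; non-recursive: a
Introduce M': M -> aM', M' -> /aM' | ε


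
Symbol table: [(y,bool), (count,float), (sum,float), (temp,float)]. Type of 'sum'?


Lookup 'sum' → type float


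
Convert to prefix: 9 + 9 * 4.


'*' binds tighter: tree is (+ 9 (* 9 4))
Prefix: + 9 * 9 4


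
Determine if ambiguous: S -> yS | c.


right-linear, alternatives start with distinct terminals 'y' vs 'c': unique leftmost derivation
Unambiguous


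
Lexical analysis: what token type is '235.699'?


Pattern: digits with a decimal point
Type: FLOAT_LITERAL


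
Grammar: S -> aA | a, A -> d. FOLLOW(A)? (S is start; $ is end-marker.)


$ ∈ FOLLOW(S). For each A -> αBβ: add FIRST(β)\{ε} to FOLLOW(B); if β nullable, add FOLLOW(A).
FOLLOW(A) = {$}


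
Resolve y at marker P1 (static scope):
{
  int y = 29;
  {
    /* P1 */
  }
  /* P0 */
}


P1's block does not declare y; resolves to the enclosing declaration at depth 0
y = 29


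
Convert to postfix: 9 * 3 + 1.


Left to right (same or higher precedence on left)
Postfix: 9 3 * 1 +


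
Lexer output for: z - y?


Scan left to right, longest-match per lexeme
Tokens: ID(z), OP(-), ID(y)


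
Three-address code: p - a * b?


Break into single-operator statements:
t1 = a * b
t2 = p - t1


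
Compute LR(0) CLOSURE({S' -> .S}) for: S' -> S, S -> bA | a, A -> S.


Start: S' -> .S
For each item with dot before a nonterminal B, add B -> .γ for every B-production
Closure: [S' -> .S, S -> .bA, S -> .a]


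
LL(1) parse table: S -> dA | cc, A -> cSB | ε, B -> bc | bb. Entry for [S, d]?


For [S, d]: 'd' ∈ FIRST(dA)
Entry: S -> dA


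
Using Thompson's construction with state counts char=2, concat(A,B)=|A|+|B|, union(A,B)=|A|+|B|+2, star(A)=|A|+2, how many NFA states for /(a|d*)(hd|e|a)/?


Syntax tree has 6 char leaf(s), 3 union(s), 1 star(s)
chars contribute 6×2 = 12; each union adds +2; each star adds +2
Total: 12 + 6 + 2 = 20 states


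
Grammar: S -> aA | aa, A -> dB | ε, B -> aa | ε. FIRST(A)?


Per alternative of A: FIRST(dB) = {d}; FIRST(ε) = {ε}
FIRST(A) = {d, ε}


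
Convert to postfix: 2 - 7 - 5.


Left to right (same or higher precedence on left)
Postfix: 2 7 - 5 -


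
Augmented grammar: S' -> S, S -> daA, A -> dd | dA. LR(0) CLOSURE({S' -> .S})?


Start: S' -> .S
For each item with dot before a nonterminal B, add B -> .γ for every B-production
Closure: [S' -> .S, S -> .daA]


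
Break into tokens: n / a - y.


Scan left to right, longest-match per lexeme
Tokens: ID(n), OP(/), ID(a), OP(-), ID(y)


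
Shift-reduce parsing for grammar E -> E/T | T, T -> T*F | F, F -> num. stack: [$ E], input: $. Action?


start symbol E on stack, input exhausted
Action: accept


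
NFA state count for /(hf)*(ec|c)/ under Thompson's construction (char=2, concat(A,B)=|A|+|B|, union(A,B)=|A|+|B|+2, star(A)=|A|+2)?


Syntax tree has 5 char leaf(s), 1 union(s), 1 star(s)
chars contribute 5×2 = 10; each union adds +2; each star adds +2
Total: 10 + 2 + 2 = 14 states


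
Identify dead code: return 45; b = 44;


statement follows a return and is unreachable
Dead: 'b = 44'


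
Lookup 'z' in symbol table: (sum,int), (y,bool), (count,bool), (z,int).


Lookup 'z' → type int


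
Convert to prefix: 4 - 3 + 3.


left-to-right (same/higher precedence on left): tree is (+ (- 4 3) 3)
Prefix: + - 4 3 3


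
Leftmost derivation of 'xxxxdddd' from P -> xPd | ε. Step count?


Derivation: P => xPd => xxPdd => xxxPddd => xxxxPdddd => xxxxdddd
Steps: 5


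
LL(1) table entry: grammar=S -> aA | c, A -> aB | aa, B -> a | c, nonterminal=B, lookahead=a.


For [B, a]: 'a' ∈ FIRST(a)
Entry: B -> a


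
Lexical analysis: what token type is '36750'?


Pattern: digits only
Type: INTEGER_LITERAL


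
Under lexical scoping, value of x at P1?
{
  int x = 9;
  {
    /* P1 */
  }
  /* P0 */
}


P1's block does not declare x; resolves to the enclosing declaration at depth 0
x = 9


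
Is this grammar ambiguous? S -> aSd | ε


balanced a^n…d^n: each string has a unique parse
Unambiguous


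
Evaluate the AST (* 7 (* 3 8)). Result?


Evaluate inner: (* 3 8) = 24
Evaluate root: (* 7 24) = 168
Result: 168


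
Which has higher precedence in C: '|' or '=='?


'==' is equality (level 6); '|' is bitwise OR (level 3)
Higher level binds tighter
'==' has higher precedence than '|'


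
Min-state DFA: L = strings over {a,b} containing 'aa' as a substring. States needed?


KMP-style automaton: 2 progress states + 1 absorbing accept = 3
Minimal DFA: 3 states


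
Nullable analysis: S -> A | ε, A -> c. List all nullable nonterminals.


A nonterminal is nullable iff some alternative derives ε (directly, or every symbol in it is nullable)
Nullable: {S}


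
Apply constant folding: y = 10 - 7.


10 - 7 = 3 at compile time
Optimized: y = 3


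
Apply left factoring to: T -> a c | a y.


Common prefix: 'a'
Factored: T -> a T', T' -> c | y


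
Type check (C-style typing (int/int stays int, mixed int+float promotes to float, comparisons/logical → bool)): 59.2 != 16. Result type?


Operand types: float != int
Rule: comparison yields bool
Result type: bool


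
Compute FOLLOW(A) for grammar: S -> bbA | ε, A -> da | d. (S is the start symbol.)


$ ∈ FOLLOW(S). For each A -> αBβ: add FIRST(β)\{ε} to FOLLOW(B); if β nullable, add FOLLOW(A).
FOLLOW(A) = {$}


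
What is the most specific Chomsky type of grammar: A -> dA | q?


Right-linear: every RHS is a terminal or a terminal followed by one nonterminal
Classification: Type 3 (Regular)


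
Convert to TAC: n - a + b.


Break into single-operator statements:
t1 = n - a
t2 = t1 + b


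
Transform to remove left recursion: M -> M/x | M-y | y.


Left-recursive alternatives: M/x, M-y; non-recursive: y
Introduce M': M -> yM', M' -> /xM' | -yM' | ε


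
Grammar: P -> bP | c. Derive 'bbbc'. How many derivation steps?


Derivation: P => bP => bbP => bbbP => bbbc
Steps: 4


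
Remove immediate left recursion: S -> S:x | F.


Left-recursive alternatives: S:x; non-recursive: F
Introduce S': S -> FS', S' -> :xS' | ε


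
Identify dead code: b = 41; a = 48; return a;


b is assigned but never read
Dead: 'b = 41'


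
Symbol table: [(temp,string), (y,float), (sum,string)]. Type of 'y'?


Lookup 'y' → type float


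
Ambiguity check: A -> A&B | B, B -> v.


precedence layered via separate nonterminal B: deterministic
Unambiguous


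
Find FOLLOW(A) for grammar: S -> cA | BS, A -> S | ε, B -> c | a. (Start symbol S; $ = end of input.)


$ ∈ FOLLOW(S). For each A -> αBβ: add FIRST(β)\{ε} to FOLLOW(B); if β nullable, add FOLLOW(A).
FOLLOW(A) = {$}


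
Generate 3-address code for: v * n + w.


Break into single-operator statements:
t1 = v * n
t2 = t1 + w


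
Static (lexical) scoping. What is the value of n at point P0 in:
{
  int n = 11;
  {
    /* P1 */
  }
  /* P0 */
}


n declared in the same block as P0
n = 11


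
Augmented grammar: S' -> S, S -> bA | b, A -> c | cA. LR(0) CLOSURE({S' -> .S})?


Start: S' -> .S
For each item with dot before a nonterminal B, add B -> .γ for every B-production
Closure: [S' -> .S, S -> .bA, S -> .b]


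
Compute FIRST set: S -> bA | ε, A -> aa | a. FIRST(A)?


Per alternative of A: FIRST(aa) = {a}; FIRST(a) = {a}
FIRST(A) = {a}


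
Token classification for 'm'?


Pattern: letter/underscore followed by alphanumerics, not a keyword
Type: IDENTIFIER


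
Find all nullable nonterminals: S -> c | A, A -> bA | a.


A nonterminal is nullable iff some alternative derives ε (directly, or every symbol in it is nullable)
Nullable: {}


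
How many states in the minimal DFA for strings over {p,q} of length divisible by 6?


Track length mod 6: states 0..5, accept at 0
Minimal DFA: 6 states


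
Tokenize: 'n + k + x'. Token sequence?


Scan left to right, longest-match per lexeme
Tokens: ID(n), OP(+), ID(k), OP(+), ID(x)


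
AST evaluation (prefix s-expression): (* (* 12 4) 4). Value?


Evaluate inner: (* 12 4) = 48
Evaluate root: (* 48 4) = 192
Result: 192


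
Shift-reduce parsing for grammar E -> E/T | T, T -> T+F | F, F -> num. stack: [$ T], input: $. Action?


lookahead ∉ {+} so T won't extend; reduce E -> T
Action: reduce (E -> T)


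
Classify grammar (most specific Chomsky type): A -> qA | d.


Right-linear: every RHS is a terminal or a terminal followed by one nonterminal
Classification: Type 3 (Regular)


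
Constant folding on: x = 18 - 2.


18 - 2 = 16 at compile time
Optimized: x = 16


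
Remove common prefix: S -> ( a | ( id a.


Common prefix: '('
Factored: S -> ( S', S' -> a | id a


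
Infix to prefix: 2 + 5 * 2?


'*' binds tighter: tree is (+ 2 (* 5 2))
Prefix: + 2 * 5 2


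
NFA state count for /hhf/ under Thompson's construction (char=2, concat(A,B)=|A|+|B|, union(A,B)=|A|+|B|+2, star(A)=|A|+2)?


Syntax tree has 3 char leaf(s), 0 union(s), 0 star(s)
chars contribute 3×2 = 6; each union adds +2; each star adds +2
Total: 6 + 0 + 0 = 6 states


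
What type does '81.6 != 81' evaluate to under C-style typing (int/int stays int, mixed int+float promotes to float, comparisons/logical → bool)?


Operand types: float != int
Rule: comparison yields bool
Result type: bool


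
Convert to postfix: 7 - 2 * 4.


* has higher precedence, evaluate 2*4 first
Postfix: 7 2 4 * -


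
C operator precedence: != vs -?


'-' is additive (level 9); '!=' is equality (level 6)
Higher level binds tighter
'-' has higher precedence than '!='


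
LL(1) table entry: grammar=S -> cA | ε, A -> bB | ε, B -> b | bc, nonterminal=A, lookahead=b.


For [A, b]: 'b' ∈ FIRST(bB)
Entry: A -> bB


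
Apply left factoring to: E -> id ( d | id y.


Common prefix: 'id'
Factored: E -> id E', E' -> ( d | y


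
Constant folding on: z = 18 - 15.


18 - 15 = 3 at compile time
Optimized: z = 3


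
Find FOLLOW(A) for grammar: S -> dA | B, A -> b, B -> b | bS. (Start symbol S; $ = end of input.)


$ ∈ FOLLOW(S). For each A -> αBβ: add FIRST(β)\{ε} to FOLLOW(B); if β nullable, add FOLLOW(A).
FOLLOW(A) = {$}


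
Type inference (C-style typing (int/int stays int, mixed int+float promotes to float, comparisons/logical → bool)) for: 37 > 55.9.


Operand types: int > float
Rule: comparison yields bool
Result type: bool
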